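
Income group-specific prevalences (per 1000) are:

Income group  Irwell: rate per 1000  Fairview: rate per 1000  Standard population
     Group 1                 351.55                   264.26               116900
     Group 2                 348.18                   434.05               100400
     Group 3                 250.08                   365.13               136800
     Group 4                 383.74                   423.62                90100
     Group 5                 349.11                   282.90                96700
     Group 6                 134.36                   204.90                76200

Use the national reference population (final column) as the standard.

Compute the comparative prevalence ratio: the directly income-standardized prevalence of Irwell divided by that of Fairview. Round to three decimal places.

Standard total = 617100; weights = 0.1894, 0.1627, 0.2217, 0.1460, 0.1567, 0.1235.
Irwell: 0.1894×351.55 + 0.1627×348.18 + 0.2217×250.08 + 0.1460×383.74 + 0.1567×349.11 + 0.1235×134.36 = 306.0064 per 1000.
Fairview: 0.1894×264.26 + 0.1627×434.05 + 0.2217×365.13 + 0.1460×423.62 + 0.1567×282.90 + 0.1235×204.90 = 333.1038 per 1000.
Ratio = 306.0064 ÷ 333.1038 = 0.91865.

0.919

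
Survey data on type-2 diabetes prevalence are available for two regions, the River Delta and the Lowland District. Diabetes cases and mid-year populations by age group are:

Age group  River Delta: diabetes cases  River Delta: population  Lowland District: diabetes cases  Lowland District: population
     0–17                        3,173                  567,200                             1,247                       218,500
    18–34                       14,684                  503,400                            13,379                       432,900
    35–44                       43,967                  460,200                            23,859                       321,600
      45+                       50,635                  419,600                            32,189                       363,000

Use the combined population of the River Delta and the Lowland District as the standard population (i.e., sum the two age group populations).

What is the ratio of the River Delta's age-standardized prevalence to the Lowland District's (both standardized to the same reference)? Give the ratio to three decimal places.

Age-specific rates per 1,000 for the River Delta: 5.594, 29.170, 95.539, 120.674.
For the Lowland District: 5.707, 30.906, 74.188, 88.675.
Combined standard total = 3,286,400; weights = 0.2391, 0.2849, 0.2379, 0.2381.
The River Delta: 0.2391×5.594 + 0.2849×29.170 + 0.2379×95.539 + 0.2381×120.674 = 61.1122 per 1,000.
The Lowland District: 0.2391×5.707 + 0.2849×30.906 + 0.2379×74.188 + 0.2381×88.675 = 48.9345 per 1,000.
Ratio = 61.1122 ÷ 48.9345 = 1.24886.

1.249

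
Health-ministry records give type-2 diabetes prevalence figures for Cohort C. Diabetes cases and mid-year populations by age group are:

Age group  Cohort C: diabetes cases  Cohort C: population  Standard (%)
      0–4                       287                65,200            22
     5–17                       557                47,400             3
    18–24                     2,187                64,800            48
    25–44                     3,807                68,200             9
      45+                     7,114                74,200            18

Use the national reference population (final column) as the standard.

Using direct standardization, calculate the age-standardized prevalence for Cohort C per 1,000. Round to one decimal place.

Age-specific rates per 1,000 for Cohort C: 4.402, 11.751, 33.750, 55.821, 95.876.
Standard weights: 0.22, 0.03, 0.48, 0.09, 0.18.
Standardized rate: 0.2200×4.402 + 0.0300×11.751 + 0.4800×33.750 + 0.0900×55.821 + 0.1800×95.876 = 39.8025 per 1,000.

39.8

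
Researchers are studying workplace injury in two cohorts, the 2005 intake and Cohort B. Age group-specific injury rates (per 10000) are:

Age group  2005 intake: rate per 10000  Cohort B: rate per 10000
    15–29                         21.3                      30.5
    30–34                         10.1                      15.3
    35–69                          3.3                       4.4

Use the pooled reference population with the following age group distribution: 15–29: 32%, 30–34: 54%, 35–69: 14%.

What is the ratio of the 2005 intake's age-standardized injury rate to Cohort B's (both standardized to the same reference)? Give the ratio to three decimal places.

0.683

Standard weights: 0.32, 0.54, 0.14.
The 2005 intake: 0.3200×21.3 + 0.5400×10.1 + 0.1400×3.3 = 12.7320 per 10000.
Cohort B: 0.3200×30.5 + 0.5400×15.3 + 0.1400×4.4 = 18.6380 per 10000.
Ratio = 12.7320 ÷ 18.6380 = 0.68312.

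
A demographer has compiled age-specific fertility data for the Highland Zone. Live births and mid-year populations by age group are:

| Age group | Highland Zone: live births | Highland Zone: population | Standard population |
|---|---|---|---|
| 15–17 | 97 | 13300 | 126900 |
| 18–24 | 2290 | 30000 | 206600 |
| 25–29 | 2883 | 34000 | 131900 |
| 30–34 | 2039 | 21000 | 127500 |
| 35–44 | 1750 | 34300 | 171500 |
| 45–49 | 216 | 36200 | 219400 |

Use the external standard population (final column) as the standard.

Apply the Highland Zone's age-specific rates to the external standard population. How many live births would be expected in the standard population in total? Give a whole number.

50319

Age-specific rates per 1000 for the Highland Zone: 7.293, 76.333, 84.794, 97.095, 51.020, 5.967.
Expected live births = Σ (standard pop × age-specific rate ÷ 1000)
= 126900×7.293/1000 + 206600×76.333/1000 + 131900×84.794/1000 + 127500×97.095/1000 + 171500×51.020/1000 + 219400×5.967/1000
= 925.51 + 15770.47 + 11184.34 + 12379.64 + 8750.00 + 1309.13 = 50319.09.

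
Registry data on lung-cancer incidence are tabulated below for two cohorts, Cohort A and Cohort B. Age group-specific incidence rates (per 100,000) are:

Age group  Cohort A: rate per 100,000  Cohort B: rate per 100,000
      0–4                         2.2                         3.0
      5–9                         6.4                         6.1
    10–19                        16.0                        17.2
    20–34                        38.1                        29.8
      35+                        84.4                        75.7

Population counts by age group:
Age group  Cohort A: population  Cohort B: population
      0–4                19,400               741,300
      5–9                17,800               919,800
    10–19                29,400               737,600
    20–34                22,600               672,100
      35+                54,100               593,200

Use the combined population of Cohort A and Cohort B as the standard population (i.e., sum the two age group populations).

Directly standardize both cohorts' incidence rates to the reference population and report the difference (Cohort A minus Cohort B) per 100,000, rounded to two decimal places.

2.67

Combined standard total = 3,807,300; weights = 0.1998, 0.2463, 0.2015, 0.1825, 0.1700.
Cohort A: 0.1998×2.2 + 0.2463×6.4 + 0.2015×16.0 + 0.1825×38.1 + 0.1700×84.4 = 26.5402 per 100,000.
Cohort B: 0.1998×3.0 + 0.2463×6.1 + 0.2015×17.2 + 0.1825×29.8 + 0.1700×75.7 = 23.8743 per 100,000.
Difference = 26.5402 − 23.8743 = 2.6659.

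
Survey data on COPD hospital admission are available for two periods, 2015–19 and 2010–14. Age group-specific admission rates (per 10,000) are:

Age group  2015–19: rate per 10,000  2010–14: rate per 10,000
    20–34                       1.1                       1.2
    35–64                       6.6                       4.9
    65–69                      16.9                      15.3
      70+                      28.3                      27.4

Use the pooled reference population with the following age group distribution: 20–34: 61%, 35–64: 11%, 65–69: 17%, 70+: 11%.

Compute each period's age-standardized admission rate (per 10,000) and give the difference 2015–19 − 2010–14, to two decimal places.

Standard weights: 0.61, 0.11, 0.17, 0.11.
2015–19: 0.6100×1.1 + 0.1100×6.6 + 0.1700×16.9 + 0.1100×28.3 = 7.3830 per 10,000.
2010–14: 0.6100×1.2 + 0.1100×4.9 + 0.1700×15.3 + 0.1100×27.4 = 6.8860 per 10,000.
Difference = 7.3830 − 6.8860 = 0.4970.

0.50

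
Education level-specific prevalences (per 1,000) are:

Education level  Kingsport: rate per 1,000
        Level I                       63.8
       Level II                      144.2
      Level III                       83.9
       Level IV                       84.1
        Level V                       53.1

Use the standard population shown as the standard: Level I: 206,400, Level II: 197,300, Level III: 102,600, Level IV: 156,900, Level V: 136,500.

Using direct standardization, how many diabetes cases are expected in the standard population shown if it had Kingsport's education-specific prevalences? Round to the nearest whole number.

70671

Expected diabetes cases = Σ (standard pop × education-specific rate ÷ 1,000)
= 206,400×63.8/1,000 + 197,300×144.2/1,000 + 102,600×83.9/1,000 + 156,900×84.1/1,000 + 136,500×53.1/1,000
= 13168.32 + 28450.66 + 8608.14 + 13195.29 + 7248.15 = 70670.56.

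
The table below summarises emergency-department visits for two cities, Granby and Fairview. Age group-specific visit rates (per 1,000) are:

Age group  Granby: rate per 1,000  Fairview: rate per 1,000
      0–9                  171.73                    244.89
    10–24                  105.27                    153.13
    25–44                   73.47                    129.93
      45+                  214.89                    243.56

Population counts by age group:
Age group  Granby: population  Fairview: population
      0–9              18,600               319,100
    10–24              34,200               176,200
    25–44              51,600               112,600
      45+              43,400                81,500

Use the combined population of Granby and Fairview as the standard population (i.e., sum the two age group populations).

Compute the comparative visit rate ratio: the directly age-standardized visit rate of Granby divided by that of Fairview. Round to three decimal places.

Combined standard total = 837,200; weights = 0.4034, 0.2513, 0.1961, 0.1492.
Granby: 0.4034×171.73 + 0.2513×105.27 + 0.1961×73.47 + 0.1492×214.89 = 142.1949 per 1,000.
Fairview: 0.4034×244.89 + 0.2513×153.13 + 0.1961×129.93 + 0.1492×243.56 = 199.0839 per 1,000.
Ratio = 142.1949 ÷ 199.0839 = 0.71425.

0.714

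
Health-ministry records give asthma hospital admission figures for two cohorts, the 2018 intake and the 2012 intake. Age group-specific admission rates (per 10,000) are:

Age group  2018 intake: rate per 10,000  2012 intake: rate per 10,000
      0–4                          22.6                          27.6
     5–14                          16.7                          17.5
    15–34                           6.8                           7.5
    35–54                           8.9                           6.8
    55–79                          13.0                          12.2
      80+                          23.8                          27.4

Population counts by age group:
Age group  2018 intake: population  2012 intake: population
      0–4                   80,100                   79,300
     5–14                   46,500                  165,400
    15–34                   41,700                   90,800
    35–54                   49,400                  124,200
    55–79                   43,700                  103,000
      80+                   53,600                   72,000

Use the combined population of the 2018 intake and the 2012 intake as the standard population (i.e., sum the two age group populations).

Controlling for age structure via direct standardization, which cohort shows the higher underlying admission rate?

2012 intake

Combined standard total = 949,700; weights = 0.1678, 0.2231, 0.1395, 0.1828, 0.1545, 0.1323.
The 2018 intake: 0.1678×22.6 + 0.2231×16.7 + 0.1395×6.8 + 0.1828×8.9 + 0.1545×13.0 + 0.1323×23.8 = 15.2507 per 10,000.
The 2012 intake: 0.1678×27.6 + 0.2231×17.5 + 0.1395×7.5 + 0.1828×6.8 + 0.1545×12.2 + 0.1323×27.4 = 16.3347 per 10,000.
The crude rates (16.36 vs 15.50) would put the 2018 intake higher, but that reflects its age composition; once standardized to a common age structure, the 2012 intake has the higher underlying rate.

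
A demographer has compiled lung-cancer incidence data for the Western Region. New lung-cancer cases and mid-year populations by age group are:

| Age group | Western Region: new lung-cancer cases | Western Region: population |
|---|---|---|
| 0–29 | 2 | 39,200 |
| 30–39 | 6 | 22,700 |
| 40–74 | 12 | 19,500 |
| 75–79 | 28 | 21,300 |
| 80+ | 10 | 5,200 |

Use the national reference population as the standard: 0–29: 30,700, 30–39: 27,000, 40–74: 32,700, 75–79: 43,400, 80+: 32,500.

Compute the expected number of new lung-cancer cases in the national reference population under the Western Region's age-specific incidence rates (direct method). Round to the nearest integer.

Age-specific rates per 100,000 for the Western Region: 5.10, 26.43, 61.54, 131.46, 192.31.
Expected new lung-cancer cases = Σ (standard pop × age-specific rate ÷ 100,000)
= 30,700×5.10/100,000 + 27,000×26.43/100,000 + 32,700×61.54/100,000 + 43,400×131.46/100,000 + 32,500×192.31/100,000
= 1.57 + 7.14 + 20.12 + 57.05 + 62.50 = 148.38.

148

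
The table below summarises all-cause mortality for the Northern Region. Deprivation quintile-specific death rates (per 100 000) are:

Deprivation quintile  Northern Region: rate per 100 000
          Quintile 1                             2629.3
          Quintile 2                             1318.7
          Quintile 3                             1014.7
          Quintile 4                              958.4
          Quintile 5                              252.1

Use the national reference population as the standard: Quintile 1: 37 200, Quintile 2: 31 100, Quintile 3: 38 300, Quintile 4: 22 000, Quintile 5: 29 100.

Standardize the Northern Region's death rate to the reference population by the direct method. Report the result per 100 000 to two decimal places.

Standard total = 157 700; weights = 0.2359, 0.1972, 0.2429, 0.1395, 0.1845.
Standardized rate: 0.2359×2629.3 + 0.1972×1318.7 + 0.2429×1014.7 + 0.1395×958.4 + 0.1845×252.1 = 1306.9464 per 100 000.

1306.95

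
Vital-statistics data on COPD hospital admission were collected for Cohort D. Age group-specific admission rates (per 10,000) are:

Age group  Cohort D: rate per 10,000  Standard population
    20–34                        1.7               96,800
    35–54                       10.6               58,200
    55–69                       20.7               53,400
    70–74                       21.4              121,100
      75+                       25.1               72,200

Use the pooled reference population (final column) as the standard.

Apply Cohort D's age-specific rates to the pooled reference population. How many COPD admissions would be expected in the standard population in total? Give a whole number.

629

Expected COPD admissions = Σ (standard pop × age-specific rate ÷ 10,000)
= 96,800×1.7/10,000 + 58,200×10.6/10,000 + 53,400×20.7/10,000 + 121,100×21.4/10,000 + 72,200×25.1/10,000
= 16.46 + 61.69 + 110.54 + 259.15 + 181.22 = 629.06.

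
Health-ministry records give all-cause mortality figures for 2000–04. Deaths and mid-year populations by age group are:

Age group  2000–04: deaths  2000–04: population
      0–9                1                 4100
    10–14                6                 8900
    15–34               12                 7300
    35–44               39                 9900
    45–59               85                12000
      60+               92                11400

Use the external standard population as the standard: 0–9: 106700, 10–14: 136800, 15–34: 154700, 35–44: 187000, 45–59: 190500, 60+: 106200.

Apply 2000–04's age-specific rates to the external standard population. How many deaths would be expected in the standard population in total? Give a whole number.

Age-specific rates per 1000 for 2000–04: 0.244, 0.674, 1.644, 3.939, 7.083, 8.070.
Expected deaths = Σ (standard pop × age-specific rate ÷ 1000)
= 106700×0.244/1000 + 136800×0.674/1000 + 154700×1.644/1000 + 187000×3.939/1000 + 190500×7.083/1000 + 106200×8.070/1000
= 26.02 + 92.22 + 254.30 + 736.67 + 1349.38 + 857.05 = 3315.64.

3316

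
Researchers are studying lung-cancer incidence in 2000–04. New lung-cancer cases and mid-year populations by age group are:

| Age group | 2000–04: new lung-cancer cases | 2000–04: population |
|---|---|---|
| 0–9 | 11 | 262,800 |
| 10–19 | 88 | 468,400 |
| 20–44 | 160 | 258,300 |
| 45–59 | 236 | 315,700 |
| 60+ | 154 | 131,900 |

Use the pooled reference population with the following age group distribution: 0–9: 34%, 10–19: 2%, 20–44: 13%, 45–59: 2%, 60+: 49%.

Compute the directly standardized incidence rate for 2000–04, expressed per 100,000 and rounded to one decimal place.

Age-specific rates per 100,000 for 2000–04: 4.19, 18.79, 61.94, 74.75, 116.76.
Standard weights: 0.34, 0.02, 0.13, 0.02, 0.49.
Standardized rate: 0.3400×4.19 + 0.0200×18.79 + 0.1300×61.94 + 0.0200×74.75 + 0.4900×116.76 = 68.5566 per 100,000.

68.6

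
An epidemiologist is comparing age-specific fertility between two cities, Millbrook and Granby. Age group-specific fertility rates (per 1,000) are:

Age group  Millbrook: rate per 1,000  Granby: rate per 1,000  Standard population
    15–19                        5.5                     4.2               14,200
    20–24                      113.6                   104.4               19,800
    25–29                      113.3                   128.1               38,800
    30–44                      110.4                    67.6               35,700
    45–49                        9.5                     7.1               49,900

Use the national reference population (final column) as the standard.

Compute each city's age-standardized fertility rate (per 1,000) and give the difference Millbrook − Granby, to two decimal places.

Standard total = 158,400; weights = 0.0896, 0.1250, 0.2449, 0.2254, 0.3150.
Millbrook: 0.0896×5.5 + 0.1250×113.6 + 0.2449×113.3 + 0.2254×110.4 + 0.3150×9.5 = 70.3204 per 1,000.
Granby: 0.0896×4.2 + 0.1250×104.4 + 0.2449×128.1 + 0.2254×67.6 + 0.3150×7.1 = 62.2768 per 1,000.
Difference = 70.3204 − 62.2768 = 8.0436.

8.04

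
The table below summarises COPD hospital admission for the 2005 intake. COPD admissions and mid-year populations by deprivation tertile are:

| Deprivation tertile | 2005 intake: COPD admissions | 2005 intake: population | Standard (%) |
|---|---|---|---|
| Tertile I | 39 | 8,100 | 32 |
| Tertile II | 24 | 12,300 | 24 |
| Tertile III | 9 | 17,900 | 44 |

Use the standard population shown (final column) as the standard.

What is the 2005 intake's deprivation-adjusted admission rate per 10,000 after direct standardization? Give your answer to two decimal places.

22.30

Deprivation-specific rates per 10,000 for the 2005 intake: 48.15, 19.51, 5.03.
Standard weights: 0.32, 0.24, 0.44.
Standardized rate: 0.3200×48.15 + 0.2400×19.51 + 0.4400×5.03 = 22.3026 per 10,000.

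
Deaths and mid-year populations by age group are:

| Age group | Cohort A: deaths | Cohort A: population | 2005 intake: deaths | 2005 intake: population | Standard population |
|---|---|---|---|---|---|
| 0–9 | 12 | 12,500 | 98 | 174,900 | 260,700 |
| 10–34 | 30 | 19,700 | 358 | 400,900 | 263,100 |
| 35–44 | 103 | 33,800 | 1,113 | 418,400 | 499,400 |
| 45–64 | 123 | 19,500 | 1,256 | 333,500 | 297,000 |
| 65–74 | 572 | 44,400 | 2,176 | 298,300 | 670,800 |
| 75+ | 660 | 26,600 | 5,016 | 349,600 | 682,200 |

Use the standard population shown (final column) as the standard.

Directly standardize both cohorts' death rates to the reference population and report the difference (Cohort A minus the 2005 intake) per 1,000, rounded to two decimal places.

4.53

Age-specific rates per 1,000 for Cohort A: 0.960, 1.523, 3.047, 6.308, 12.883, 24.812.
For the 2005 intake: 0.560, 0.893, 2.660, 3.766, 7.295, 14.348.
Standard total = 2,673,200; weights = 0.0975, 0.0984, 0.1868, 0.1111, 0.2509, 0.2552.
Cohort A: 0.0975×0.960 + 0.0984×1.523 + 0.1868×3.047 + 0.1111×6.308 + 0.2509×12.883 + 0.2552×24.812 = 11.0784 per 1,000.
The 2005 intake: 0.0975×0.560 + 0.0984×0.893 + 0.1868×2.660 + 0.1111×3.766 + 0.2509×7.295 + 0.2552×14.348 = 6.5500 per 1,000.
Difference = 11.0784 − 6.5500 = 4.5284.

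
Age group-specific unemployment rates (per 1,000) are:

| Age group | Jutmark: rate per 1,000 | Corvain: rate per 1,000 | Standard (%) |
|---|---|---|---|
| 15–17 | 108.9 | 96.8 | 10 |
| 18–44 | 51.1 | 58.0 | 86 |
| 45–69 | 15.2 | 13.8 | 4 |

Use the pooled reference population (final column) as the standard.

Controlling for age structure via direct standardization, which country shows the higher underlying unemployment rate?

Corvain

Standard weights: 0.10, 0.86, 0.04.
Jutmark: 0.1000×108.9 + 0.8600×51.1 + 0.0400×15.2 = 55.4440 per 1,000.
Corvain: 0.1000×96.8 + 0.8600×58.0 + 0.0400×13.8 = 60.1120 per 1,000.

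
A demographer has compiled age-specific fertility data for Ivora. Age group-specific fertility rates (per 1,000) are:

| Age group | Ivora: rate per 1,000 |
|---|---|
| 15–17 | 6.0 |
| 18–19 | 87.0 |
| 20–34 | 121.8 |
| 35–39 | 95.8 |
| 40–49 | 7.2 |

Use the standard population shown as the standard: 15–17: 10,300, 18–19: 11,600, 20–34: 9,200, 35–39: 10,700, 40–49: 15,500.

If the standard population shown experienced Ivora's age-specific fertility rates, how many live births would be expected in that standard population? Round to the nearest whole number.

3328

Expected live births = Σ (standard pop × age-specific rate ÷ 1,000)
= 10,300×6.0/1,000 + 11,600×87.0/1,000 + 9,200×121.8/1,000 + 10,700×95.8/1,000 + 15,500×7.2/1,000
= 61.80 + 1009.20 + 1120.56 + 1025.06 + 111.60 = 3328.22.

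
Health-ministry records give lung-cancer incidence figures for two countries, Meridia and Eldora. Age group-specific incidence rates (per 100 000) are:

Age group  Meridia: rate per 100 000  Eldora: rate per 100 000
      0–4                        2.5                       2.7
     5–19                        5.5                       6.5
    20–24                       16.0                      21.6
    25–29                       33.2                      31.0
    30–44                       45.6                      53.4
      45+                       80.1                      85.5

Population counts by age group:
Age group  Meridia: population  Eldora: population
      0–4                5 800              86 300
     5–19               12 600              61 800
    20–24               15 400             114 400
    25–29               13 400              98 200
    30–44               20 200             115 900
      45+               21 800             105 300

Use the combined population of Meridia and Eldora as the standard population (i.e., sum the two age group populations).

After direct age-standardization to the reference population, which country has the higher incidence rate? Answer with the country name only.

Combined standard total = 671 100; weights = 0.1372, 0.1109, 0.1934, 0.1663, 0.2028, 0.1894.
Meridia: 0.1372×2.5 + 0.1109×5.5 + 0.1934×16.0 + 0.1663×33.2 + 0.2028×45.6 + 0.1894×80.1 = 33.9864 per 100 000.
Eldora: 0.1372×2.7 + 0.1109×6.5 + 0.1934×21.6 + 0.1663×31.0 + 0.2028×53.4 + 0.1894×85.5 = 37.4465 per 100 000.
The crude rates (38.59 vs 36.68) would put Meridia higher, but that reflects its age composition; once standardized to a common age structure, Eldora has the higher underlying rate.

Eldora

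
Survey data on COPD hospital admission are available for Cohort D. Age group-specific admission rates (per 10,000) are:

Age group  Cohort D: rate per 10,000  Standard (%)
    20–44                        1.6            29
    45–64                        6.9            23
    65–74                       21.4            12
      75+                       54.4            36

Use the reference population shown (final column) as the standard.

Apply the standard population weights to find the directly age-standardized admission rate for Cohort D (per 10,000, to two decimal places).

Standard weights: 0.29, 0.23, 0.12, 0.36.
Standardized rate: 0.2900×1.6 + 0.2300×6.9 + 0.1200×21.4 + 0.3600×54.4 = 24.2030 per 10,000.

24.20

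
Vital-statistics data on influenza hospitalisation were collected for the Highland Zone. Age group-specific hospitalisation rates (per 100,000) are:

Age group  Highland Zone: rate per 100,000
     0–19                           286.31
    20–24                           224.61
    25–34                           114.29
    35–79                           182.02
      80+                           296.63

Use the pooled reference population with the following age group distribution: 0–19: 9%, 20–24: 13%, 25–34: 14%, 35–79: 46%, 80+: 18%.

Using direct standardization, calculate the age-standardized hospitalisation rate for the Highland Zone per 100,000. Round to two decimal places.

208.09

Standard weights: 0.09, 0.13, 0.14, 0.46, 0.18.
Standardized rate: 0.0900×286.31 + 0.1300×224.61 + 0.1400×114.29 + 0.4600×182.02 + 0.1800×296.63 = 208.0904 per 100,000.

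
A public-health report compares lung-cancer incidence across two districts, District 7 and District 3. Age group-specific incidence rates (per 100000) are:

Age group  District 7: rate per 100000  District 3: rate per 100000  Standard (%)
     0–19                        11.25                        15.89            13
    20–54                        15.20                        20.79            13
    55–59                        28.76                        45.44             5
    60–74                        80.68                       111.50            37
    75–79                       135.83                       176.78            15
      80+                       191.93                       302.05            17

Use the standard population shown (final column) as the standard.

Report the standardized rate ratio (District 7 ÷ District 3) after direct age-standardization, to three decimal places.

0.695

Standard weights: 0.13, 0.13, 0.05, 0.37, 0.15, 0.17.
District 7: 0.1300×11.25 + 0.1300×15.20 + 0.0500×28.76 + 0.3700×80.68 + 0.1500×135.83 + 0.1700×191.93 = 87.7307 per 100000.
District 3: 0.1300×15.89 + 0.1300×20.79 + 0.0500×45.44 + 0.3700×111.50 + 0.1500×176.78 + 0.1700×302.05 = 126.1609 per 100000.
Ratio = 87.7307 ÷ 126.1609 = 0.69539.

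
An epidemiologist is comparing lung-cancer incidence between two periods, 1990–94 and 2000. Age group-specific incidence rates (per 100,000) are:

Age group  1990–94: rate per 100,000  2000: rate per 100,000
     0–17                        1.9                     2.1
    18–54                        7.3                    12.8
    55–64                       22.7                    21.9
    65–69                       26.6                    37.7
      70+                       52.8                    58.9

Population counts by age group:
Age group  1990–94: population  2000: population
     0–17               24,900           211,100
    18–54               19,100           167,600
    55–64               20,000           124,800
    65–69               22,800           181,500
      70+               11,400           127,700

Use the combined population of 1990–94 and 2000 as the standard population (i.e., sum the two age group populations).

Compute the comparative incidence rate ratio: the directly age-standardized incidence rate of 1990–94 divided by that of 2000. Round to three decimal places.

Combined standard total = 910,900; weights = 0.2591, 0.2050, 0.1590, 0.2243, 0.1527.
1990–94: 0.2591×1.9 + 0.2050×7.3 + 0.1590×22.7 + 0.2243×26.6 + 0.1527×52.8 = 19.6258 per 100,000.
2000: 0.2591×2.1 + 0.2050×12.8 + 0.1590×21.9 + 0.2243×37.7 + 0.1527×58.9 = 24.0988 per 100,000.
Ratio = 19.6258 ÷ 24.0988 = 0.81439.

0.814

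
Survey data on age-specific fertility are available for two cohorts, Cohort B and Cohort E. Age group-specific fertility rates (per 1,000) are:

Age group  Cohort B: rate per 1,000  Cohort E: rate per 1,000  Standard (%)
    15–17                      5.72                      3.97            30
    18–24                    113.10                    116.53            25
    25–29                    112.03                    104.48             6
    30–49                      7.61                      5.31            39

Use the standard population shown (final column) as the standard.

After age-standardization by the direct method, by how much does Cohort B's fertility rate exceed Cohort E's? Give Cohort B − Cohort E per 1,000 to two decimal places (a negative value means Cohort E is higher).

Standard weights: 0.30, 0.25, 0.06, 0.39.
Cohort B: 0.3000×5.72 + 0.2500×113.10 + 0.0600×112.03 + 0.3900×7.61 = 39.6807 per 1,000.
Cohort E: 0.3000×3.97 + 0.2500×116.53 + 0.0600×104.48 + 0.3900×5.31 = 38.6632 per 1,000.
Difference = 39.6807 − 38.6632 = 1.0175.

1.02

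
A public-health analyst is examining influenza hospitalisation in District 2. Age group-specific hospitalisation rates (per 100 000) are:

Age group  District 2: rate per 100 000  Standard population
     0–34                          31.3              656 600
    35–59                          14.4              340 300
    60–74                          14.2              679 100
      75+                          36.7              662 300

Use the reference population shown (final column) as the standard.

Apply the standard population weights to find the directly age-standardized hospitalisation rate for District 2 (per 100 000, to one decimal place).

25.4

Standard total = 2 338 300; weights = 0.2808, 0.1455, 0.2904, 0.2832.
Standardized rate: 0.2808×31.3 + 0.1455×14.4 + 0.2904×14.2 + 0.2832×36.7 = 25.4037 per 100 000.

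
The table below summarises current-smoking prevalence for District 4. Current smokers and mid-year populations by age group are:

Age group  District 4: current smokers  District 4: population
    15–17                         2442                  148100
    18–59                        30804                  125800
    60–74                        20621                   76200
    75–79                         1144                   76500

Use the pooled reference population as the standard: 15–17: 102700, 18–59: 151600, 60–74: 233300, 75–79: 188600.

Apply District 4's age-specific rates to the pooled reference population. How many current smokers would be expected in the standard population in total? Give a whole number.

104770

Age-specific rates per 1000 for District 4: 16.489, 244.865, 270.617, 14.954.
Expected current smokers = Σ (standard pop × age-specific rate ÷ 1000)
= 102700×16.489/1000 + 151600×244.865/1000 + 233300×270.617/1000 + 188600×14.954/1000
= 1693.41 + 37121.51 + 63134.90 + 2820.37 = 104770.19.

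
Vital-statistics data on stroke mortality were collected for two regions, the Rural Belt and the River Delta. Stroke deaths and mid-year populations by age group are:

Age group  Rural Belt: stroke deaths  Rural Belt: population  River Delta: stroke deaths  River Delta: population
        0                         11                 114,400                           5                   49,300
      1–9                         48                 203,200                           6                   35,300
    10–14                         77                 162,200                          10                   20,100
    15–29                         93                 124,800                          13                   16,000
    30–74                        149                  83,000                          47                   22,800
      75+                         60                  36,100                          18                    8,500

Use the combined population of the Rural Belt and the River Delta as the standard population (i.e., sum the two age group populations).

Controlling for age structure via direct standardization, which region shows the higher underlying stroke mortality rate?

Age-specific rates per 100,000 for the Rural Belt: 9.62, 23.62, 47.47, 74.52, 179.52, 166.20.
For the River Delta: 10.14, 17.00, 49.75, 81.25, 206.14, 211.76.
Combined standard total = 875,700; weights = 0.1869, 0.2724, 0.2082, 0.1608, 0.1208, 0.0509.
The Rural Belt: 0.1869×9.62 + 0.2724×23.62 + 0.2082×47.47 + 0.1608×74.52 + 0.1208×179.52 + 0.0509×166.20 = 60.2491 per 100,000.
The River Delta: 0.1869×10.14 + 0.2724×17.00 + 0.2082×49.75 + 0.1608×81.25 + 0.1208×206.14 + 0.0509×211.76 = 65.6367 per 100,000.

River Delta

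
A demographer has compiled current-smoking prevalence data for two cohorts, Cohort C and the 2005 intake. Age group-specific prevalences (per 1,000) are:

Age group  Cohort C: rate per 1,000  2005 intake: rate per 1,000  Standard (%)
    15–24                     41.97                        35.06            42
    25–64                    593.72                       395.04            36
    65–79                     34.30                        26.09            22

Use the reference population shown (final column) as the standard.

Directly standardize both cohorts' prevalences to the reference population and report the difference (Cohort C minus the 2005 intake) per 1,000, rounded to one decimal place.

Standard weights: 0.42, 0.36, 0.22.
Cohort C: 0.4200×41.97 + 0.3600×593.72 + 0.2200×34.30 = 238.9126 per 1,000.
The 2005 intake: 0.4200×35.06 + 0.3600×395.04 + 0.2200×26.09 = 162.6794 per 1,000.
Difference = 238.9126 − 162.6794 = 76.2332.

76.2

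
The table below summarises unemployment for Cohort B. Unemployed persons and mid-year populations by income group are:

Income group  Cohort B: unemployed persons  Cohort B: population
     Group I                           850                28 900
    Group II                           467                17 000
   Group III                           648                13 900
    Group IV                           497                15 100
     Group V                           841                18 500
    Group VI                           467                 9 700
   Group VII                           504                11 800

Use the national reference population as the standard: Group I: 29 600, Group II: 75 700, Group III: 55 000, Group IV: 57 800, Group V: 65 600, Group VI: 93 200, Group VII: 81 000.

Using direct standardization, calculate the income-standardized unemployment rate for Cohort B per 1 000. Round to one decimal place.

Income-specific rates per 1 000 for Cohort B: 29.412, 27.471, 46.619, 32.914, 45.459, 48.144, 42.712.
Standard total = 457 900; weights = 0.0646, 0.1653, 0.1201, 0.1262, 0.1433, 0.2035, 0.1769.
Standardized rate: 0.0646×29.412 + 0.1653×27.471 + 0.1201×46.619 + 0.1262×32.914 + 0.1433×45.459 + 0.2035×48.144 + 0.1769×42.712 = 40.0642 per 1 000.

40.1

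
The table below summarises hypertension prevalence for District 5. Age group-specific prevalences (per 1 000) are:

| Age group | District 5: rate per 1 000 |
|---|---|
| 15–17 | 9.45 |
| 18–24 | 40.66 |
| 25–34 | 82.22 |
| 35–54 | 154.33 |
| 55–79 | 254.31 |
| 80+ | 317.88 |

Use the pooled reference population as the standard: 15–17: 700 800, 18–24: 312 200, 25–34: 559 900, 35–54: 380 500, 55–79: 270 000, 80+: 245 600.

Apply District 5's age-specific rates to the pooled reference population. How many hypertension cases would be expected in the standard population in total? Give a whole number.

Expected hypertension cases = Σ (standard pop × age-specific rate ÷ 1 000)
= 700 800×9.45/1 000 + 312 200×40.66/1 000 + 559 900×82.22/1 000 + 380 500×154.33/1 000 + 270 000×254.31/1 000 + 245 600×317.88/1 000
= 6622.56 + 12694.05 + 46034.98 + 58722.57 + 68663.70 + 78071.33 = 270809.18.

270809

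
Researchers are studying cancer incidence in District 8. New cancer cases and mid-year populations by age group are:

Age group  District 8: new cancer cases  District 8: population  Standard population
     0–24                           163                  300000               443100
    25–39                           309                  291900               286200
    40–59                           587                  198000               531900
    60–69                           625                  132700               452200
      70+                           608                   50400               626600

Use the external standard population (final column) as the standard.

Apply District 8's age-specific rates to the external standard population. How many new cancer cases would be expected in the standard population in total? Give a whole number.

Age-specific rates per 100000 for District 8: 54.33, 105.86, 296.46, 470.99, 1206.35.
Expected new cancer cases = Σ (standard pop × age-specific rate ÷ 100000)
= 443100×54.33/100000 + 286200×105.86/100000 + 531900×296.46/100000 + 452200×470.99/100000 + 626600×1206.35/100000
= 240.75 + 302.97 + 1576.90 + 2129.80 + 7558.98 = 11809.40.

11809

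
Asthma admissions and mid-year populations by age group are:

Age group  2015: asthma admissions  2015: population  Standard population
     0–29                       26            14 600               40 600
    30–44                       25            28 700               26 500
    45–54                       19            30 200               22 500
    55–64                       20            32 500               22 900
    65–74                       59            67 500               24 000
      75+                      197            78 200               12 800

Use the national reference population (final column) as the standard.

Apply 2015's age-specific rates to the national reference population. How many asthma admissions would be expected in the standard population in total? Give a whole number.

Age-specific rates per 10 000 for 2015: 17.81, 8.71, 6.29, 6.15, 8.74, 25.19.
Expected asthma admissions = Σ (standard pop × age-specific rate ÷ 10 000)
= 40 600×17.81/10 000 + 26 500×8.71/10 000 + 22 500×6.29/10 000 + 22 900×6.15/10 000 + 24 000×8.74/10 000 + 12 800×25.19/10 000
= 72.30 + 23.08 + 14.16 + 14.09 + 20.98 + 32.25 = 176.86.

177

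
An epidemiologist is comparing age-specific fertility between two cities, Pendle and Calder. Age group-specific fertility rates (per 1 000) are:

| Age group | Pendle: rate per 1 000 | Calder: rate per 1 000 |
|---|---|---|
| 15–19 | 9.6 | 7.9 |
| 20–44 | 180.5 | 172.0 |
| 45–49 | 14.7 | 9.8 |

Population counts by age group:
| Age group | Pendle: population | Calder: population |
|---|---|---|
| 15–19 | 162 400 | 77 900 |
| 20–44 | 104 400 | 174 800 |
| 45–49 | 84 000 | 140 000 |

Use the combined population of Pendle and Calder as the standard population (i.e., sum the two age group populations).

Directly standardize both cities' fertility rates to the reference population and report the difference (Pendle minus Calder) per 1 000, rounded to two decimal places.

5.22

Combined standard total = 743 500; weights = 0.3232, 0.3755, 0.3013.
Pendle: 0.3232×9.6 + 0.3755×180.5 + 0.3013×14.7 = 75.3131 per 1 000.
Calder: 0.3232×7.9 + 0.3755×172.0 + 0.3013×9.8 = 70.0955 per 1 000.
Difference = 75.3131 − 70.0955 = 5.2176.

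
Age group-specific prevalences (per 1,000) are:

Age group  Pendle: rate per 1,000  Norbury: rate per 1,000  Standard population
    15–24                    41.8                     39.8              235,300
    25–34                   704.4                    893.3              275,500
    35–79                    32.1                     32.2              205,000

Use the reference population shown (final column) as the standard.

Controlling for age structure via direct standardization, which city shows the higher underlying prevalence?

Norbury

Standard total = 715,800; weights = 0.3287, 0.3849, 0.2864.
Pendle: 0.3287×41.8 + 0.3849×704.4 + 0.2864×32.1 = 294.0462 per 1,000.
Norbury: 0.3287×39.8 + 0.3849×893.3 + 0.2864×32.2 = 366.1219 per 1,000.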